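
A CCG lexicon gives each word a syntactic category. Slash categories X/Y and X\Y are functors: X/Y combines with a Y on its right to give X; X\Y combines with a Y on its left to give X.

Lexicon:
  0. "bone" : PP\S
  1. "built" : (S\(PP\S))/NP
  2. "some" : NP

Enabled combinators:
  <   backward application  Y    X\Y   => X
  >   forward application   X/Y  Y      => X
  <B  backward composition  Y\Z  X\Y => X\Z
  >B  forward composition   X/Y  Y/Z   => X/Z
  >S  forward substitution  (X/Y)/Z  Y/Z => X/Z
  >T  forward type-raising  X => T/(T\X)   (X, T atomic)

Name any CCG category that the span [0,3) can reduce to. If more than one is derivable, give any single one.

S

[0,3] S   <
  [0,1] "bone" : PP\S
  [1,3] S\(PP\S)   >
    [1,2] "built" : (S\(PP\S))/NP
    [2,3] "some" : NP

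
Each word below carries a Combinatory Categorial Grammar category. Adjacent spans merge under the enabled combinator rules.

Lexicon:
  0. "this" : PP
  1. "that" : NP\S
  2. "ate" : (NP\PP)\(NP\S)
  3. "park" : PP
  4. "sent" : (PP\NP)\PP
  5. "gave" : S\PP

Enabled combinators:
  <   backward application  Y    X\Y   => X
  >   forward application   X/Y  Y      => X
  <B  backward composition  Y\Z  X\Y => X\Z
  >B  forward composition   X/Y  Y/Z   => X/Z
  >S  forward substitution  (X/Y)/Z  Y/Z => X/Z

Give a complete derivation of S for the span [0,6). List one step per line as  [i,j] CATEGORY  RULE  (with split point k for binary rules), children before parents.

[0,1] PP  lex  "this"
[1,2] NP\S  lex  "that"
[2,3] (NP\PP)\(NP\S)  lex  "ate"
[1,3] NP\PP  <  k=2
[0,3] NP  <  k=1
[3,4] PP  lex  "park"
[4,5] (PP\NP)\PP  lex  "sent"
[3,5] PP\NP  <  k=4
[5,6] S\PP  lex  "gave"
[3,6] S\NP  <B  k=5
[0,6] S  <  k=3

[0,6] S   <
  [0,3] NP   <
    [0,1] "this" : PP
    [1,3] NP\PP   <
      [1,2] "that" : NP\S
      [2,3] "ate" : (NP\PP)\(NP\S)
  [3,6] S\NP   <B
    [3,5] PP\NP   <
      [3,4] "park" : PP
      [4,5] "sent" : (PP\NP)\PP
    [5,6] "gave" : S\PP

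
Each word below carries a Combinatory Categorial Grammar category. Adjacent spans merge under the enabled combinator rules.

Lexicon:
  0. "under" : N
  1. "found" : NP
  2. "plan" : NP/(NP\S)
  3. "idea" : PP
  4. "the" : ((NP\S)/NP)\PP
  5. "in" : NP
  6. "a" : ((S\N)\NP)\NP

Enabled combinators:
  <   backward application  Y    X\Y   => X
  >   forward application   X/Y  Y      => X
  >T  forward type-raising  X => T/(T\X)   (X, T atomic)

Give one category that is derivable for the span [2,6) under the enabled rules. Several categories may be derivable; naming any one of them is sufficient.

NP

[0,7] S   <
  [0,1] "under" : N
  [1,7] S\N   <
    [1,2] "found" : NP
    [2,7] (S\N)\NP   <
      [2,6] NP   >
        [2,3] "plan" : NP/(NP\S)
        [3,6] NP\S   >
          [3,5] (NP\S)/NP   <
            [3,4] "idea" : PP
            [4,5] "the" : ((NP\S)/NP)\PP
          [5,6] "in" : NP
      [6,7] "a" : ((S\N)\NP)\NP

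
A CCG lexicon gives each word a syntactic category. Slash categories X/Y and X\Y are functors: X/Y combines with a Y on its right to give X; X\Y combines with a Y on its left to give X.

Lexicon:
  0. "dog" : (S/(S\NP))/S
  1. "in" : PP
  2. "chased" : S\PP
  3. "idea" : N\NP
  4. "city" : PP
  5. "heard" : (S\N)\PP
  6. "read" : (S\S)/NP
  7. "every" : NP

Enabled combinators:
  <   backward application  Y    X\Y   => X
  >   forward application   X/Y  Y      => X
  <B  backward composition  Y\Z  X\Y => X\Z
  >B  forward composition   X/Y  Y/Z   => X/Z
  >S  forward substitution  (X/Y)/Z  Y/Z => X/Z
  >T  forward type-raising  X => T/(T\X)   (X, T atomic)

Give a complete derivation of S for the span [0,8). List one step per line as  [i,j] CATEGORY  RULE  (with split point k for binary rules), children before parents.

[0,8] S   >
  [0,3] S/(S\NP)   >
    [0,1] "dog" : (S/(S\NP))/S
    [1,3] S   >
      [1,2] S/(S\PP)   >T
        [1,2] "in" : PP
      [2,3] "chased" : S\PP
  [3,8] S\NP   <B
    [3,6] S\NP   <B
      [3,4] "idea" : N\NP
      [4,6] S\N   <
        [4,5] "city" : PP
        [5,6] "heard" : (S\N)\PP
    [6,8] S\S   >
      [6,7] "read" : (S\S)/NP
      [7,8] "every" : NP

[0,1] (S/(S\NP))/S  lex  "dog"
[1,2] PP  lex  "in"
[1,2] S/(S\PP)  >T
[2,3] S\PP  lex  "chased"
[1,3] S  >  k=2
[0,3] S/(S\NP)  >  k=1
[3,4] N\NP  lex  "idea"
[4,5] PP  lex  "city"
[5,6] (S\N)\PP  lex  "heard"
[4,6] S\N  <  k=5
[3,6] S\NP  <B  k=4
[6,7] (S\S)/NP  lex  "read"
[7,8] NP  lex  "every"
[6,8] S\S  >  k=7
[3,8] S\NP  <B  k=6
[0,8] S  >  k=3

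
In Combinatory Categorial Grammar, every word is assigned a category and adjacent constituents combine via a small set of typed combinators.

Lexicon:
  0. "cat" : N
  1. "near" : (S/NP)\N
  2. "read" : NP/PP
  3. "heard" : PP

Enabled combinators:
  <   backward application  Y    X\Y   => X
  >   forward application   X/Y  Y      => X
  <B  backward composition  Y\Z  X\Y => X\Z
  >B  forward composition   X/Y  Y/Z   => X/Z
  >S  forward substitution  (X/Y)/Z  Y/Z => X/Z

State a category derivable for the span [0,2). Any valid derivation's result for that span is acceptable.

S/NP

[0,4] S   >
  [0,2] S/NP   <
    [0,1] "cat" : N
    [1,2] "near" : (S/NP)\N
  [2,4] NP   >
    [2,3] "read" : NP/PP
    [3,4] "heard" : PP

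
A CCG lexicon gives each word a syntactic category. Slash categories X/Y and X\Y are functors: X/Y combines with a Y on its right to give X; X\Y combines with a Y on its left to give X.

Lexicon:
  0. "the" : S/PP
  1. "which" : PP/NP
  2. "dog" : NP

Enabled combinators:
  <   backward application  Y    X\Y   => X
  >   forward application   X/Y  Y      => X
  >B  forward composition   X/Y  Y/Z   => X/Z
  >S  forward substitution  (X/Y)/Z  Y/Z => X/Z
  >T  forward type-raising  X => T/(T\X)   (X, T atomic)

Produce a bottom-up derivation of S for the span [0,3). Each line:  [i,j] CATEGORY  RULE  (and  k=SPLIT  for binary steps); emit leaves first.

[0,3] S   >
  [0,2] S/NP   >B
    [0,1] "the" : S/PP
    [1,2] "which" : PP/NP
  [2,3] "dog" : NP

[0,1] S/PP  lex  "the"
[1,2] PP/NP  lex  "which"
[0,2] S/NP  >B  k=1
[2,3] NP  lex  "dog"
[0,3] S  >  k=2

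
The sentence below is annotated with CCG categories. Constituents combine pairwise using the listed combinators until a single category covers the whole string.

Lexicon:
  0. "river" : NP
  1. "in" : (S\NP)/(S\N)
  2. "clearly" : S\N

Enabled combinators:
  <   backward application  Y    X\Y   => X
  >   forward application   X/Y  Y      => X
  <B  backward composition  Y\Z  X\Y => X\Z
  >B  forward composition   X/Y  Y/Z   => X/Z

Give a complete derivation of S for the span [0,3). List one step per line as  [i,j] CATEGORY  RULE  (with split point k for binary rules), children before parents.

[0,3] S   <
  [0,1] "river" : NP
  [1,3] S\NP   >
    [1,2] "in" : (S\NP)/(S\N)
    [2,3] "clearly" : S\N

[0,1] NP  lex  "river"
[1,2] (S\NP)/(S\N)  lex  "in"
[2,3] S\N  lex  "clearly"
[1,3] S\NP  >  k=2
[0,3] S  <  k=1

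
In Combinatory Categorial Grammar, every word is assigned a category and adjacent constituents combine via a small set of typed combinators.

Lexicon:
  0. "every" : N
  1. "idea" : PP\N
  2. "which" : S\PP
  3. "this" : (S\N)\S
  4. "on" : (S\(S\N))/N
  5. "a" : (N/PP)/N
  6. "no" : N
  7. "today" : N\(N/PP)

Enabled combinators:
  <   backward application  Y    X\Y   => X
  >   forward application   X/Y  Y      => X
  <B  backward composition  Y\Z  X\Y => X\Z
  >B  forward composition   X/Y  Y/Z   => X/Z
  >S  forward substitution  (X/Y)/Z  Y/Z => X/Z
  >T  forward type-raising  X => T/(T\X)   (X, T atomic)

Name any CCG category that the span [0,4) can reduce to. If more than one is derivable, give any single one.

[0,8] S   <
  [0,4] S\N   <
    [0,3] S   <
      [0,2] PP   >
        [0,1] PP/(PP\N)   >T
          [0,1] "every" : N
        [1,2] "idea" : PP\N
      [2,3] "which" : S\PP
    [3,4] "this" : (S\N)\S
  [4,8] S\(S\N)   >
    [4,5] "on" : (S\(S\N))/N
    [5,8] N   <
      [5,7] N/PP   >
        [5,6] "a" : (N/PP)/N
        [6,7] "no" : N
      [7,8] "today" : N\(N/PP)

S\N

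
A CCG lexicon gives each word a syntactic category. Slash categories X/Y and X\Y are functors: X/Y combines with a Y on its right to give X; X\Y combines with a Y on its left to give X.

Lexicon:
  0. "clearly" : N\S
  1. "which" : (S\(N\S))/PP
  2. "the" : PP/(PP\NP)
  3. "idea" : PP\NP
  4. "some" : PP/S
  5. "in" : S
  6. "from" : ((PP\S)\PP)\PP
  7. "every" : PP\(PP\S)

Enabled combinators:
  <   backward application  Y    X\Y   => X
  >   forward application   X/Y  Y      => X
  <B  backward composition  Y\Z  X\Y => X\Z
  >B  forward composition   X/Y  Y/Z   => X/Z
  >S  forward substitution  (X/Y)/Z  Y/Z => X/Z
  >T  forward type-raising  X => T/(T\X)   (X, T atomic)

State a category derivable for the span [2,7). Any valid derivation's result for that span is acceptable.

PP\S

[0,8] S   <
  [0,1] "clearly" : N\S
  [1,8] S\(N\S)   >
    [1,2] "which" : (S\(N\S))/PP
    [2,8] PP   <
      [2,7] PP\S   <
        [2,4] PP   >
          [2,3] "the" : PP/(PP\NP)
          [3,4] "idea" : PP\NP
        [4,7] (PP\S)\PP   <
          [4,6] PP   >
            [4,5] "some" : PP/S
            [5,6] "in" : S
          [6,7] "from" : ((PP\S)\PP)\PP
      [7,8] "every" : PP\(PP\S)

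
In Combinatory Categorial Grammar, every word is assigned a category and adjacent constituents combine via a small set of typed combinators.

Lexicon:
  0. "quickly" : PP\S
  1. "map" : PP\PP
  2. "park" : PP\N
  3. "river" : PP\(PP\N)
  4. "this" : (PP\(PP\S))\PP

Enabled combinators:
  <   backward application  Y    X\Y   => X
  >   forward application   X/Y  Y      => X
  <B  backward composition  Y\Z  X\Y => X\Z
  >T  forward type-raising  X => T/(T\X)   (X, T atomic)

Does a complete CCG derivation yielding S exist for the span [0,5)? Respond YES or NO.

PP\S PP\PP PP\N PP\(PP\N) (PP\(PP\S))\PP
CKY chart[0,5] = {N/(N\PP), NP/(NP\PP), PP, PP/(PP\PP), S/(S\PP)}; S ∉ chart

NO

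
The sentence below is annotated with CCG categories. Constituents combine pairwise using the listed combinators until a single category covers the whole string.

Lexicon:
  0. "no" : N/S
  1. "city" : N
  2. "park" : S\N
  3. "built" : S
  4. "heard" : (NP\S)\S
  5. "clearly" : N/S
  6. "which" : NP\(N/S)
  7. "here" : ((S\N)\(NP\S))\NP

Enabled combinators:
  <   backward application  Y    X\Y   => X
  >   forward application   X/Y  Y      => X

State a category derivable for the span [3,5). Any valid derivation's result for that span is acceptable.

NP\S

[0,8] S   <
  [0,3] N   >
    [0,1] "no" : N/S
    [1,3] S   <
      [1,2] "city" : N
      [2,3] "park" : S\N
  [3,8] S\N   <
    [3,5] NP\S   <
      [3,4] "built" : S
      [4,5] "heard" : (NP\S)\S
    [5,8] (S\N)\(NP\S)   <
      [5,7] NP   <
        [5,6] "clearly" : N/S
        [6,7] "which" : NP\(N/S)
      [7,8] "here" : ((S\N)\(NP\S))\NP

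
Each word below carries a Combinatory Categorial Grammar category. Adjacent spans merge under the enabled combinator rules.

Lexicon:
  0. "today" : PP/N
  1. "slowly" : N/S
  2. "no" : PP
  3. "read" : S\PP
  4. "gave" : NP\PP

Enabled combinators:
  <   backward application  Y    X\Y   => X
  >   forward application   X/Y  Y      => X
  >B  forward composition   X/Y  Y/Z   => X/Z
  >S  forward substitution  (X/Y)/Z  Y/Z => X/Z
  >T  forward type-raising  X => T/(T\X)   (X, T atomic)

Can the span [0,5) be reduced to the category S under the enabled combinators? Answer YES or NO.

NO

PP/N N/S PP S\PP NP\PP
CKY chart[0,5] = {N/(N\NP), NP, NP/(NP\NP), PP/(PP\NP), S/(S\NP)}; S ∉ chart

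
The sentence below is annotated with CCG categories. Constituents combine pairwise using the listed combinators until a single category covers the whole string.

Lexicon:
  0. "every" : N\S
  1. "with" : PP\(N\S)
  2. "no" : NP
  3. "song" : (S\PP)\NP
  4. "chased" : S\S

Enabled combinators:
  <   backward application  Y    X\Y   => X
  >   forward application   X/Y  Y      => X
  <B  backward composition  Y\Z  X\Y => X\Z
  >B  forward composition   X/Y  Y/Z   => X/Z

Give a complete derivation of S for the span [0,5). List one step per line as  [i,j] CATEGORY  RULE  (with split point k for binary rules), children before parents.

[0,5] S   <
  [0,2] PP   <
    [0,1] "every" : N\S
    [1,2] "with" : PP\(N\S)
  [2,5] S\PP   <B
    [2,4] S\PP   <
      [2,3] "no" : NP
      [3,4] "song" : (S\PP)\NP
    [4,5] "chased" : S\S

[0,1] N\S  lex  "every"
[1,2] PP\(N\S)  lex  "with"
[0,2] PP  <  k=1
[2,3] NP  lex  "no"
[3,4] (S\PP)\NP  lex  "song"
[2,4] S\PP  <  k=3
[4,5] S\S  lex  "chased"
[2,5] S\PP  <B  k=4
[0,5] S  <  k=2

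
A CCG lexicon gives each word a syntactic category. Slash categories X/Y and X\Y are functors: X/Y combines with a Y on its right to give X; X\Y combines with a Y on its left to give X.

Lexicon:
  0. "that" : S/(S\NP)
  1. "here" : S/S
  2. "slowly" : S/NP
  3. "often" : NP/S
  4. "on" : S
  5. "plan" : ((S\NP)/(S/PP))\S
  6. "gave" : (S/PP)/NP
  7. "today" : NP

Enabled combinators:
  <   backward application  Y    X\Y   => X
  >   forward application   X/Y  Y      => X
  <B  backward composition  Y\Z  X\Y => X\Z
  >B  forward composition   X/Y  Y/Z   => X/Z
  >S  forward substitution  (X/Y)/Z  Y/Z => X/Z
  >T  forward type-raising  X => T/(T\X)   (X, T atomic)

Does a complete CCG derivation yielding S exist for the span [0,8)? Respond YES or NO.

YES

[0,8] S   >
  [0,1] "that" : S/(S\NP)
  [1,8] S\NP   >
    [1,6] (S\NP)/(S/PP)   <
      [1,5] S   >
        [1,3] S/NP   >B
          [1,2] "here" : S/S
          [2,3] "slowly" : S/NP
        [3,5] NP   >
          [3,4] "often" : NP/S
          [4,5] "on" : S
      [5,6] "plan" : ((S\NP)/(S/PP))\S
    [6,8] S/PP   >
      [6,7] "gave" : (S/PP)/NP
      [7,8] "today" : NP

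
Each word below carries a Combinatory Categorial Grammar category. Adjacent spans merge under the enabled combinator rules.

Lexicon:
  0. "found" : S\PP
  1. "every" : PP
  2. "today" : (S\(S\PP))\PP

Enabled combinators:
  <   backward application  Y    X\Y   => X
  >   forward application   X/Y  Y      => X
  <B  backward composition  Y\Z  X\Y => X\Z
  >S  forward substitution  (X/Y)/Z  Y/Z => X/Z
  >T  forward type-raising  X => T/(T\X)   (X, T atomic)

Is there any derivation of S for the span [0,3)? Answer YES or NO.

YES

[0,3] S   <
  [0,1] "found" : S\PP
  [1,3] S\(S\PP)   <
    [1,2] "every" : PP
    [2,3] "today" : (S\(S\PP))\PP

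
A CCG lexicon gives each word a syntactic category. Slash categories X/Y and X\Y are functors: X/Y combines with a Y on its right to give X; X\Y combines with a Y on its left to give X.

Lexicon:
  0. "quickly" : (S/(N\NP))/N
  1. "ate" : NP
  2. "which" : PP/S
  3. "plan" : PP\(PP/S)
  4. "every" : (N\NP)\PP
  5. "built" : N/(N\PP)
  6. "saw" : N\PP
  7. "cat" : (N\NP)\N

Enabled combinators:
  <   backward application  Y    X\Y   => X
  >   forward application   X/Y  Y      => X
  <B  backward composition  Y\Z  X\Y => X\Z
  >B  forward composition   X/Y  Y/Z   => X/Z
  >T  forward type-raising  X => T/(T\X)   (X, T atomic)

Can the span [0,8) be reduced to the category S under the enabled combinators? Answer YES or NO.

YES

[0,8] S   >
  [0,5] S/(N\NP)   >
    [0,1] "quickly" : (S/(N\NP))/N
    [1,5] N   >
      [1,2] N/(N\NP)   >T
        [1,2] "ate" : NP
      [2,5] N\NP   <
        [2,4] PP   <
          [2,3] "which" : PP/S
          [3,4] "plan" : PP\(PP/S)
        [4,5] "every" : (N\NP)\PP
  [5,8] N\NP   <
    [5,7] N   >
      [5,6] "built" : N/(N\PP)
      [6,7] "saw" : N\PP
    [7,8] "cat" : (N\NP)\N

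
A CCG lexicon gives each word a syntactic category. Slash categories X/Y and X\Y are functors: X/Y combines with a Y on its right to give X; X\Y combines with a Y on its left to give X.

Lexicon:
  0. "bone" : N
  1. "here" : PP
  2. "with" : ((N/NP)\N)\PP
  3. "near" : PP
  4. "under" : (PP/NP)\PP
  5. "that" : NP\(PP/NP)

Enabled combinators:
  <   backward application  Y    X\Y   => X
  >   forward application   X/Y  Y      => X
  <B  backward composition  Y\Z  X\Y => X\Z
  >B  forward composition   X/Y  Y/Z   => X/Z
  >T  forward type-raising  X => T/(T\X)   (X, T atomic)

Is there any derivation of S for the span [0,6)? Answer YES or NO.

N PP ((N/NP)\N)\PP PP (PP/NP)\PP NP\(PP/NP)
CKY chart[0,6] = {N, N/(NP\NP), N/(N\N), NP/(NP\N), PP/(PP\N), S/(S\N)}; S ∉ chart

NO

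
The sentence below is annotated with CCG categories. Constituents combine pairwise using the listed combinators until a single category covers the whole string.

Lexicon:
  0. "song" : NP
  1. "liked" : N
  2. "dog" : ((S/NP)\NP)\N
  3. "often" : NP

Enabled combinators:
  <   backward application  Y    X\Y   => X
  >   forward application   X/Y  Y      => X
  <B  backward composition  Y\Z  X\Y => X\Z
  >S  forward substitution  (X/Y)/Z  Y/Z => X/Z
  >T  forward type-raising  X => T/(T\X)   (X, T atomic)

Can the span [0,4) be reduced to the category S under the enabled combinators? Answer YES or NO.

[0,4] S   >
  [0,3] S/NP   <
    [0,1] "song" : NP
    [1,3] (S/NP)\NP   <
      [1,2] "liked" : N
      [2,3] "dog" : ((S/NP)\NP)\N
  [3,4] "often" : NP

YES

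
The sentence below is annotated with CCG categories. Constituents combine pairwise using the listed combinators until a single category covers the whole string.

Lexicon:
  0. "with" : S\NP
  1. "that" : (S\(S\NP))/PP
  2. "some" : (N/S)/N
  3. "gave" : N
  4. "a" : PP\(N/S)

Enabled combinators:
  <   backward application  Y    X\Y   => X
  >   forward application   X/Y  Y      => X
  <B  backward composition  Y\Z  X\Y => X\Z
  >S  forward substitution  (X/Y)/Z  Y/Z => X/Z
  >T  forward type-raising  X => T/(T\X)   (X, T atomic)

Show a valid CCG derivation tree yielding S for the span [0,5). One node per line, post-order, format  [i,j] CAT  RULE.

[0,1] S\NP  lex  "with"
[1,2] (S\(S\NP))/PP  lex  "that"
[2,3] (N/S)/N  lex  "some"
[3,4] N  lex  "gave"
[2,4] N/S  >  k=3
[4,5] PP\(N/S)  lex  "a"
[2,5] PP  <  k=4
[1,5] S\(S\NP)  >  k=2
[0,5] S  <  k=1

[0,5] S   <
  [0,1] "with" : S\NP
  [1,5] S\(S\NP)   >
    [1,2] "that" : (S\(S\NP))/PP
    [2,5] PP   <
      [2,4] N/S   >
        [2,3] "some" : (N/S)/N
        [3,4] "gave" : N
      [4,5] "a" : PP\(N/S)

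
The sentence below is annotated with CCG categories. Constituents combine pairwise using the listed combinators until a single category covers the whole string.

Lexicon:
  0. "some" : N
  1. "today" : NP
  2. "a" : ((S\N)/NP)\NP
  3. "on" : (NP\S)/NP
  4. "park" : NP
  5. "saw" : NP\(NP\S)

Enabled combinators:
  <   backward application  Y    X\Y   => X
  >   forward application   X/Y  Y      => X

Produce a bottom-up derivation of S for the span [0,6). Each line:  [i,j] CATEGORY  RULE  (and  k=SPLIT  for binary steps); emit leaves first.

[0,1] N  lex  "some"
[1,2] NP  lex  "today"
[2,3] ((S\N)/NP)\NP  lex  "a"
[1,3] (S\N)/NP  <  k=2
[3,4] (NP\S)/NP  lex  "on"
[4,5] NP  lex  "park"
[3,5] NP\S  >  k=4
[5,6] NP\(NP\S)  lex  "saw"
[3,6] NP  <  k=5
[1,6] S\N  >  k=3
[0,6] S  <  k=1

[0,6] S   <
  [0,1] "some" : N
  [1,6] S\N   >
    [1,3] (S\N)/NP   <
      [1,2] "today" : NP
      [2,3] "a" : ((S\N)/NP)\NP
    [3,6] NP   <
      [3,5] NP\S   >
        [3,4] "on" : (NP\S)/NP
        [4,5] "park" : NP
      [5,6] "saw" : NP\(NP\S)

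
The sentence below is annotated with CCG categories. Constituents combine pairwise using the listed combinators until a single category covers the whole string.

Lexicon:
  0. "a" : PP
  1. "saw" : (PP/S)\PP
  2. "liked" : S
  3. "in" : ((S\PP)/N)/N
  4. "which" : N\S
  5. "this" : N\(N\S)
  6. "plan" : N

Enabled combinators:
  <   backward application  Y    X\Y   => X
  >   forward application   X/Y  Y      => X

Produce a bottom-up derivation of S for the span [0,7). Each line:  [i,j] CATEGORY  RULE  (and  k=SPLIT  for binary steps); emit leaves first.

[0,7] S   <
  [0,3] PP   >
    [0,2] PP/S   <
      [0,1] "a" : PP
      [1,2] "saw" : (PP/S)\PP
    [2,3] "liked" : S
  [3,7] S\PP   >
    [3,6] (S\PP)/N   >
      [3,4] "in" : ((S\PP)/N)/N
      [4,6] N   <
        [4,5] "which" : N\S
        [5,6] "this" : N\(N\S)
    [6,7] "plan" : N

[0,1] PP  lex  "a"
[1,2] (PP/S)\PP  lex  "saw"
[0,2] PP/S  <  k=1
[2,3] S  lex  "liked"
[0,3] PP  >  k=2
[3,4] ((S\PP)/N)/N  lex  "in"
[4,5] N\S  lex  "which"
[5,6] N\(N\S)  lex  "this"
[4,6] N  <  k=5
[3,6] (S\PP)/N  >  k=4
[6,7] N  lex  "plan"
[3,7] S\PP  >  k=6
[0,7] S  <  k=3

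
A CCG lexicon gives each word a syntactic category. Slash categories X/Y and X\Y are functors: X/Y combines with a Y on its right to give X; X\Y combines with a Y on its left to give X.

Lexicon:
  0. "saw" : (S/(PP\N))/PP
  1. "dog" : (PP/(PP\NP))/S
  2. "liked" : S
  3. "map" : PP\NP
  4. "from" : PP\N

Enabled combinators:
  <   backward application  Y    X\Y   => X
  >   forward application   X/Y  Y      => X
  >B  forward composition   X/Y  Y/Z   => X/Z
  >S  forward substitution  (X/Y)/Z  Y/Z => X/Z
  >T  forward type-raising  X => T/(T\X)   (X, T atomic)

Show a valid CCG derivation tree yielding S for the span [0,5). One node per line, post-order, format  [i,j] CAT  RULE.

[0,5] S   >
  [0,4] S/(PP\N)   >
    [0,1] "saw" : (S/(PP\N))/PP
    [1,4] PP   >
      [1,3] PP/(PP\NP)   >
        [1,2] "dog" : (PP/(PP\NP))/S
        [2,3] "liked" : S
      [3,4] "map" : PP\NP
  [4,5] "from" : PP\N

[0,1] (S/(PP\N))/PP  lex  "saw"
[1,2] (PP/(PP\NP))/S  lex  "dog"
[2,3] S  lex  "liked"
[1,3] PP/(PP\NP)  >  k=2
[3,4] PP\NP  lex  "map"
[1,4] PP  >  k=3
[0,4] S/(PP\N)  >  k=1
[4,5] PP\N  lex  "from"
[0,5] S  >  k=4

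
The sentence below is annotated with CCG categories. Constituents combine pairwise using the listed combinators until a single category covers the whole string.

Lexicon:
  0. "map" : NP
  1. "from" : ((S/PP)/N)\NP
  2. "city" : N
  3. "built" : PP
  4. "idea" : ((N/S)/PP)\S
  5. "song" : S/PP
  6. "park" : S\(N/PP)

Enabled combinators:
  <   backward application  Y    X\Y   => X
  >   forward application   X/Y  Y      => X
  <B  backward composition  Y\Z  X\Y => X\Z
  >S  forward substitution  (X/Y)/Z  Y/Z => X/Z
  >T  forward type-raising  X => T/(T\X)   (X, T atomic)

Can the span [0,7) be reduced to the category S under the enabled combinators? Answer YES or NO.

YES

[0,7] S   <
  [0,6] N/PP   >S
    [0,5] (N/S)/PP   <
      [0,4] S   >
        [0,3] S/PP   >
          [0,2] (S/PP)/N   <
            [0,1] "map" : NP
            [1,2] "from" : ((S/PP)/N)\NP
          [2,3] "city" : N
        [3,4] "built" : PP
      [4,5] "idea" : ((N/S)/PP)\S
    [5,6] "song" : S/PP
  [6,7] "park" : S\(N/PP)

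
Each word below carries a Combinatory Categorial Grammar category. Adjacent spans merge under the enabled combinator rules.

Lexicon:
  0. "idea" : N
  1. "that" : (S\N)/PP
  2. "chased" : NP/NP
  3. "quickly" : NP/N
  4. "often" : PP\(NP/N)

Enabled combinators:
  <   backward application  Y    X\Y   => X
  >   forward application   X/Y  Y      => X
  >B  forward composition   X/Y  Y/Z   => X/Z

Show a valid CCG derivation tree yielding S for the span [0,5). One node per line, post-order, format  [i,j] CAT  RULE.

[0,1] N  lex  "idea"
[1,2] (S\N)/PP  lex  "that"
[2,3] NP/NP  lex  "chased"
[3,4] NP/N  lex  "quickly"
[2,4] NP/N  >B  k=3
[4,5] PP\(NP/N)  lex  "often"
[2,5] PP  <  k=4
[1,5] S\N  >  k=2
[0,5] S  <  k=1

[0,5] S   <
  [0,1] "idea" : N
  [1,5] S\N   >
    [1,2] "that" : (S\N)/PP
    [2,5] PP   <
      [2,4] NP/N   >B
        [2,3] "chased" : NP/NP
        [3,4] "quickly" : NP/N
      [4,5] "often" : PP\(NP/N)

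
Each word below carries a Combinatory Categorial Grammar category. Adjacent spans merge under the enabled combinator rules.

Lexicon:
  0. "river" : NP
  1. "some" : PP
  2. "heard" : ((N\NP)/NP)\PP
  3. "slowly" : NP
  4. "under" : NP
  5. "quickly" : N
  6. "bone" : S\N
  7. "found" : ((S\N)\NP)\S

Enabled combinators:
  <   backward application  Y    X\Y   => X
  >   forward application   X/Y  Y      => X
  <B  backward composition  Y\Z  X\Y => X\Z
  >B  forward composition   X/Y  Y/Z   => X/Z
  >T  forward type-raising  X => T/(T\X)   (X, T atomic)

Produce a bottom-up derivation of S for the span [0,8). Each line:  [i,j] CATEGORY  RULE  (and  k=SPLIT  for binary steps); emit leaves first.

[0,8] S   <
  [0,4] N   <
    [0,1] "river" : NP
    [1,4] N\NP   >
      [1,3] (N\NP)/NP   <
        [1,2] "some" : PP
        [2,3] "heard" : ((N\NP)/NP)\PP
      [3,4] "slowly" : NP
  [4,8] S\N   <
    [4,5] "under" : NP
    [5,8] (S\N)\NP   <
      [5,7] S   >
        [5,6] S/(S\N)   >T
          [5,6] "quickly" : N
        [6,7] "bone" : S\N
      [7,8] "found" : ((S\N)\NP)\S

[0,1] NP  lex  "river"
[1,2] PP  lex  "some"
[2,3] ((N\NP)/NP)\PP  lex  "heard"
[1,3] (N\NP)/NP  <  k=2
[3,4] NP  lex  "slowly"
[1,4] N\NP  >  k=3
[0,4] N  <  k=1
[4,5] NP  lex  "under"
[5,6] N  lex  "quickly"
[5,6] S/(S\N)  >T
[6,7] S\N  lex  "bone"
[5,7] S  >  k=6
[7,8] ((S\N)\NP)\S  lex  "found"
[5,8] (S\N)\NP  <  k=7
[4,8] S\N  <  k=5
[0,8] S  <  k=4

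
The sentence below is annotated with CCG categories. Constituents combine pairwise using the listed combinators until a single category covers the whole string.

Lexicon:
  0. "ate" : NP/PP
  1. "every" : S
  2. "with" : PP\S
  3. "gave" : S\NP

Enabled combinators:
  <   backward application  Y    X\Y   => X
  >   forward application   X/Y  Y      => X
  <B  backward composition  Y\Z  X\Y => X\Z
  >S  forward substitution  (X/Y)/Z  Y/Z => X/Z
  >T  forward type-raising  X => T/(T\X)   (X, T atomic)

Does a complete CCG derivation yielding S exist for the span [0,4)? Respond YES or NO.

YES

[0,4] S   <
  [0,3] NP   >
    [0,1] "ate" : NP/PP
    [1,3] PP   >
      [1,2] PP/(PP\S)   >T
        [1,2] "every" : S
      [2,3] "with" : PP\S
  [3,4] "gave" : S\NP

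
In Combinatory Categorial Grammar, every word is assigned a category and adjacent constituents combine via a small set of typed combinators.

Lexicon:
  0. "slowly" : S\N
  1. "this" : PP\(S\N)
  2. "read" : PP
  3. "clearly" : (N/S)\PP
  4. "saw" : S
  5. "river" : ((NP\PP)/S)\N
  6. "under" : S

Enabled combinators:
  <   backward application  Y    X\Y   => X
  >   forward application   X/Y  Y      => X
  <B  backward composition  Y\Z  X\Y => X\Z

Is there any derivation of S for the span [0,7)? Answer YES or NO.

NO

S\N PP\(S\N) PP (N/S)\PP S ((NP\PP)/S)\N S
CKY chart[0,7] = {NP}; S ∉ chart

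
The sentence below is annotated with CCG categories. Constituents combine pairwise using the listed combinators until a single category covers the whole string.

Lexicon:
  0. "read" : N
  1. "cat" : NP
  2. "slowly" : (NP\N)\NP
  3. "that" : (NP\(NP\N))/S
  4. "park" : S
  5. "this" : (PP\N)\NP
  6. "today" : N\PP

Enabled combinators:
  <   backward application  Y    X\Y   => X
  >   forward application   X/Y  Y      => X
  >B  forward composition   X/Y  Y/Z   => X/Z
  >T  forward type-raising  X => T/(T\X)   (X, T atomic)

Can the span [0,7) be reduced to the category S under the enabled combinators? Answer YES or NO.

N NP (NP\N)\NP (NP\(NP\N))/S S (PP\N)\NP N\PP
CKY chart[0,7] = {N, N/(N\N), NP/(NP\N), PP/(PP\N), S/(S\N)}; S ∉ chart

NO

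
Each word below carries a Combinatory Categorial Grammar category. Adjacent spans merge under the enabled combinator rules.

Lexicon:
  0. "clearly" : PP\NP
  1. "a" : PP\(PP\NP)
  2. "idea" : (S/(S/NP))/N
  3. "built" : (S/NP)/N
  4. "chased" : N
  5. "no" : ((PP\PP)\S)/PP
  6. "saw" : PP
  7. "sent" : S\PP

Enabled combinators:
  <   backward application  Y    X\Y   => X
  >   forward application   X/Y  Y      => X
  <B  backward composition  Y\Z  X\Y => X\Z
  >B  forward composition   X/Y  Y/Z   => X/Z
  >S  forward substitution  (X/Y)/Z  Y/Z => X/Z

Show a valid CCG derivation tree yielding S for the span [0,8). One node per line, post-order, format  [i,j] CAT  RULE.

[0,1] PP\NP  lex  "clearly"
[1,2] PP\(PP\NP)  lex  "a"
[0,2] PP  <  k=1
[2,3] (S/(S/NP))/N  lex  "idea"
[3,4] (S/NP)/N  lex  "built"
[2,4] S/N  >S  k=3
[4,5] N  lex  "chased"
[2,5] S  >  k=4
[5,6] ((PP\PP)\S)/PP  lex  "no"
[6,7] PP  lex  "saw"
[5,7] (PP\PP)\S  >  k=6
[2,7] PP\PP  <  k=5
[7,8] S\PP  lex  "sent"
[2,8] S\PP  <B  k=7
[0,8] S  <  k=2

[0,8] S   <
  [0,2] PP   <
    [0,1] "clearly" : PP\NP
    [1,2] "a" : PP\(PP\NP)
  [2,8] S\PP   <B
    [2,7] PP\PP   <
      [2,5] S   >
        [2,4] S/N   >S
          [2,3] "idea" : (S/(S/NP))/N
          [3,4] "built" : (S/NP)/N
        [4,5] "chased" : N
      [5,7] (PP\PP)\S   >
        [5,6] "no" : ((PP\PP)\S)/PP
        [6,7] "saw" : PP
    [7,8] "sent" : S\PP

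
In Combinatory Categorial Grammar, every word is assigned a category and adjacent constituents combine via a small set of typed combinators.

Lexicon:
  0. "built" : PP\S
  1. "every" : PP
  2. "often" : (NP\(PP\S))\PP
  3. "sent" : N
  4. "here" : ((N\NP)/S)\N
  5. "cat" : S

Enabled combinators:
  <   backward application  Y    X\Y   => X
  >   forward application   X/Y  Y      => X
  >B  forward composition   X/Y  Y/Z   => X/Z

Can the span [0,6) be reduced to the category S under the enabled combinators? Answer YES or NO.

PP\S PP (NP\(PP\S))\PP N ((N\NP)/S)\N S
CKY chart[0,6] = {N}; S ∉ chart

NO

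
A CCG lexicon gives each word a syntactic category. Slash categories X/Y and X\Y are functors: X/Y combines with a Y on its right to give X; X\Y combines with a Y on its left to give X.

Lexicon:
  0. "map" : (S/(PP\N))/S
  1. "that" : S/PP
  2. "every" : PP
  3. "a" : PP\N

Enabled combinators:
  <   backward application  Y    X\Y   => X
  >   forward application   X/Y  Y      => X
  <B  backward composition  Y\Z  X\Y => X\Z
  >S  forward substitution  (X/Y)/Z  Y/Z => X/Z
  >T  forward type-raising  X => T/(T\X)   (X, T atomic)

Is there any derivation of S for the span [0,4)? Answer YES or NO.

[0,4] S   >
  [0,3] S/(PP\N)   >
    [0,1] "map" : (S/(PP\N))/S
    [1,3] S   >
      [1,2] "that" : S/PP
      [2,3] "every" : PP
  [3,4] "a" : PP\N

YES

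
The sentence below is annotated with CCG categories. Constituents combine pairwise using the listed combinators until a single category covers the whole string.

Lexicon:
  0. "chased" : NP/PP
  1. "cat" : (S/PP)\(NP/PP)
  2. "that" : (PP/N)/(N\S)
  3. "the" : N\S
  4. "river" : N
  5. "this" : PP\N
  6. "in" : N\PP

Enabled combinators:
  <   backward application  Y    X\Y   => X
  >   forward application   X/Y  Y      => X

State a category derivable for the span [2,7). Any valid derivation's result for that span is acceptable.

PP

[0,7] S   >
  [0,2] S/PP   <
    [0,1] "chased" : NP/PP
    [1,2] "cat" : (S/PP)\(NP/PP)
  [2,7] PP   >
    [2,4] PP/N   >
      [2,3] "that" : (PP/N)/(N\S)
      [3,4] "the" : N\S
    [4,7] N   <
      [4,6] PP   <
        [4,5] "river" : N
        [5,6] "this" : PP\N
      [6,7] "in" : N\PP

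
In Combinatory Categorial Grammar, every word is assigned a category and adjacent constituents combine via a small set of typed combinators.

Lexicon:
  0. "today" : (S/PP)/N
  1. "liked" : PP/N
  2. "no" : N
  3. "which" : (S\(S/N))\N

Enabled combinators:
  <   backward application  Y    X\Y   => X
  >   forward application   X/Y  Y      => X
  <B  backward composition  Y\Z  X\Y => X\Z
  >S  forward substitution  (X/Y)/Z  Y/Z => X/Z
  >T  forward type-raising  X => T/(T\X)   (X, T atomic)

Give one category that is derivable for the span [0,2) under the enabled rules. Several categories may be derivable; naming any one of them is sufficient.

[0,4] S   <
  [0,2] S/N   >S
    [0,1] "today" : (S/PP)/N
    [1,2] "liked" : PP/N
  [2,4] S\(S/N)   <
    [2,3] "no" : N
    [3,4] "which" : (S\(S/N))\N

S/N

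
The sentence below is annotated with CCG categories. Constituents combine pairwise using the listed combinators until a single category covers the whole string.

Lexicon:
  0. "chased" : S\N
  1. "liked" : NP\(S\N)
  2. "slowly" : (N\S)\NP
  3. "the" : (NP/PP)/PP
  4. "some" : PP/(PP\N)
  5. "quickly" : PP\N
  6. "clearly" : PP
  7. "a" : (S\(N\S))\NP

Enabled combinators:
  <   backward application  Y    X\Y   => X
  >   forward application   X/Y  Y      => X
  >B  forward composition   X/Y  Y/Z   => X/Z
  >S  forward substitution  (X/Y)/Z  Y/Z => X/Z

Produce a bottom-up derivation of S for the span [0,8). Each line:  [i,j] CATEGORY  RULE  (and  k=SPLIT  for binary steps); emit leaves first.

[0,1] S\N  lex  "chased"
[1,2] NP\(S\N)  lex  "liked"
[0,2] NP  <  k=1
[2,3] (N\S)\NP  lex  "slowly"
[0,3] N\S  <  k=2
[3,4] (NP/PP)/PP  lex  "the"
[4,5] PP/(PP\N)  lex  "some"
[5,6] PP\N  lex  "quickly"
[4,6] PP  >  k=5
[3,6] NP/PP  >  k=4
[6,7] PP  lex  "clearly"
[3,7] NP  >  k=6
[7,8] (S\(N\S))\NP  lex  "a"
[3,8] S\(N\S)  <  k=7
[0,8] S  <  k=3

[0,8] S   <
  [0,3] N\S   <
    [0,2] NP   <
      [0,1] "chased" : S\N
      [1,2] "liked" : NP\(S\N)
    [2,3] "slowly" : (N\S)\NP
  [3,8] S\(N\S)   <
    [3,7] NP   >
      [3,6] NP/PP   >
        [3,4] "the" : (NP/PP)/PP
        [4,6] PP   >
          [4,5] "some" : PP/(PP\N)
          [5,6] "quickly" : PP\N
      [6,7] "clearly" : PP
    [7,8] "a" : (S\(N\S))\NP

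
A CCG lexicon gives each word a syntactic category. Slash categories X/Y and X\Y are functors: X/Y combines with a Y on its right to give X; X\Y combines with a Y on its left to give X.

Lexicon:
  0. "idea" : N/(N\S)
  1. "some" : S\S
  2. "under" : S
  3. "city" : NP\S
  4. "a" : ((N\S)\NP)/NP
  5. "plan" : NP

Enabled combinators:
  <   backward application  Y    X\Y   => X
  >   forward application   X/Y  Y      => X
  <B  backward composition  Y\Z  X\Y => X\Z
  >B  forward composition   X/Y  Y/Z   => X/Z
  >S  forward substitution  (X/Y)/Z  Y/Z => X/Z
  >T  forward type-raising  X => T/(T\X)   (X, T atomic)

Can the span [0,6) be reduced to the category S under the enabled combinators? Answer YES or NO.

NO

N/(N\S) S\S S NP\S ((N\S)\NP)/NP NP
CKY chart[0,6] = {N, N/(N\N), NP/(NP\N), PP/(PP\N), S/(S\N)}; S ∉ chart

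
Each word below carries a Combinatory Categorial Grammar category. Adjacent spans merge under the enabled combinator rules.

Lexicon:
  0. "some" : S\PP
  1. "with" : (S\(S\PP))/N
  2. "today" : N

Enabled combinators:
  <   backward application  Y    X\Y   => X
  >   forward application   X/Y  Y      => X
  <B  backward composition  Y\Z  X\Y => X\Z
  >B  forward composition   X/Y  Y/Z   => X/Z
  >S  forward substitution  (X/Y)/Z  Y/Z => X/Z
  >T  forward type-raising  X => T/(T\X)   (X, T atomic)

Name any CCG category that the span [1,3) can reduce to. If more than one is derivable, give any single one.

[0,3] S   <
  [0,1] "some" : S\PP
  [1,3] S\(S\PP)   >
    [1,2] "with" : (S\(S\PP))/N
    [2,3] "today" : N

S\(S\PP)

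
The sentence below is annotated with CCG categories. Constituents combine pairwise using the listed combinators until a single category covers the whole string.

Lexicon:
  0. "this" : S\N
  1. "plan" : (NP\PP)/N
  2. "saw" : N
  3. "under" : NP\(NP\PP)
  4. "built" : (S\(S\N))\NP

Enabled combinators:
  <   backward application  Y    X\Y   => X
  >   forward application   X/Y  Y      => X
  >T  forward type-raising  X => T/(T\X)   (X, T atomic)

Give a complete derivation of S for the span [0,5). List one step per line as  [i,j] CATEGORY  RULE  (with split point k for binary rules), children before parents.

[0,1] S\N  lex  "this"
[1,2] (NP\PP)/N  lex  "plan"
[2,3] N  lex  "saw"
[1,3] NP\PP  >  k=2
[3,4] NP\(NP\PP)  lex  "under"
[1,4] NP  <  k=3
[4,5] (S\(S\N))\NP  lex  "built"
[1,5] S\(S\N)  <  k=4
[0,5] S  <  k=1

[0,5] S   <
  [0,1] "this" : S\N
  [1,5] S\(S\N)   <
    [1,4] NP   <
      [1,3] NP\PP   >
        [1,2] "plan" : (NP\PP)/N
        [2,3] "saw" : N
      [3,4] "under" : NP\(NP\PP)
    [4,5] "built" : (S\(S\N))\NP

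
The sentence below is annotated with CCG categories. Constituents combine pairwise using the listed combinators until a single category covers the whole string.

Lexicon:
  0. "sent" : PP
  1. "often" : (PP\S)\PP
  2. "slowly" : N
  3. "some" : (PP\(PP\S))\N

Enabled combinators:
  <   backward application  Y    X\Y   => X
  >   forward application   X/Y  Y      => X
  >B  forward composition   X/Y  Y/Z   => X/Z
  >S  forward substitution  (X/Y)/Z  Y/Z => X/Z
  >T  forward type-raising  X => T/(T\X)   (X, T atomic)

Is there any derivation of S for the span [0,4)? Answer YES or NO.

PP (PP\S)\PP N (PP\(PP\S))\N
CKY chart[0,4] = {N/(N\PP), NP/(NP\PP), PP, PP/(PP\PP), S/(S\PP)}; S ∉ chart

NO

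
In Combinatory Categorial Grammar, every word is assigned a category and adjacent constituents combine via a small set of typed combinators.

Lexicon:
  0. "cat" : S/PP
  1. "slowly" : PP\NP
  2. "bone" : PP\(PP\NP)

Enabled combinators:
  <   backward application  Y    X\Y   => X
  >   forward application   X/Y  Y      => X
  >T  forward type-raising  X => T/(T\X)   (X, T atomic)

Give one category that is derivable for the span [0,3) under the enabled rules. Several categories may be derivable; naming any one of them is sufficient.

S

[0,3] S   >
  [0,1] "cat" : S/PP
  [1,3] PP   <
    [1,2] "slowly" : PP\NP
    [2,3] "bone" : PP\(PP\NP)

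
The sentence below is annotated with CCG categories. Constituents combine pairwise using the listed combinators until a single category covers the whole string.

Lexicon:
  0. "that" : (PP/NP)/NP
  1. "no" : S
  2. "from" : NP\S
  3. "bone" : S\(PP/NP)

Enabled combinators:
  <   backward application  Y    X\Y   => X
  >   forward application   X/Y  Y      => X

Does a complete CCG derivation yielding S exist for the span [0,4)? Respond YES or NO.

[0,4] S   <
  [0,3] PP/NP   >
    [0,1] "that" : (PP/NP)/NP
    [1,3] NP   <
      [1,2] "no" : S
      [2,3] "from" : NP\S
  [3,4] "bone" : S\(PP/NP)

YES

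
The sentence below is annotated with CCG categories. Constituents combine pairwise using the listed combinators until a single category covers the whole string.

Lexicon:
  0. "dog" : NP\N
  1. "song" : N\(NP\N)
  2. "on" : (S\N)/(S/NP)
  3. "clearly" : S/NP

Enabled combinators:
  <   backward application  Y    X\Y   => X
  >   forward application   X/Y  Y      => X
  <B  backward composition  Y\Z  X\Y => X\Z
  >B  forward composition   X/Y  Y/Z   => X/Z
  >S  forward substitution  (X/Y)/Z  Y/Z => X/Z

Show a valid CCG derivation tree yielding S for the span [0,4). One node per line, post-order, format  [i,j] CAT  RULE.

[0,4] S   <
  [0,2] N   <
    [0,1] "dog" : NP\N
    [1,2] "song" : N\(NP\N)
  [2,4] S\N   >
    [2,3] "on" : (S\N)/(S/NP)
    [3,4] "clearly" : S/NP

[0,1] NP\N  lex  "dog"
[1,2] N\(NP\N)  lex  "song"
[0,2] N  <  k=1
[2,3] (S\N)/(S/NP)  lex  "on"
[3,4] S/NP  lex  "clearly"
[2,4] S\N  >  k=3
[0,4] S  <  k=2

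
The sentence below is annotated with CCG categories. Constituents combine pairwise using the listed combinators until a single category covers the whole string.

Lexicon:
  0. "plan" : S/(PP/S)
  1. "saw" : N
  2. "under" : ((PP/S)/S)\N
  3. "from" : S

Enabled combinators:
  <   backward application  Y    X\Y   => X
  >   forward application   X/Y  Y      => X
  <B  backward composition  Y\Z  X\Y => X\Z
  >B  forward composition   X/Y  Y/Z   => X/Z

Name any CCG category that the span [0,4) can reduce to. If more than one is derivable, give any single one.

S

[0,4] S   >
  [0,1] "plan" : S/(PP/S)
  [1,4] PP/S   >
    [1,3] (PP/S)/S   <
      [1,2] "saw" : N
      [2,3] "under" : ((PP/S)/S)\N
    [3,4] "from" : S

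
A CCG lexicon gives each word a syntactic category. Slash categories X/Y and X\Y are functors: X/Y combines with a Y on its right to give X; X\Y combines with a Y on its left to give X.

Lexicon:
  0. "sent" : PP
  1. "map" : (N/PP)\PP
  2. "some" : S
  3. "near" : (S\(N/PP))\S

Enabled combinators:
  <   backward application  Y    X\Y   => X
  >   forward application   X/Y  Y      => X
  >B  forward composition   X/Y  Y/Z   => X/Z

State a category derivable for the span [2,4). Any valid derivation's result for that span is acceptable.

[0,4] S   <
  [0,2] N/PP   <
    [0,1] "sent" : PP
    [1,2] "map" : (N/PP)\PP
  [2,4] S\(N/PP)   <
    [2,3] "some" : S
    [3,4] "near" : (S\(N/PP))\S

S\(N/PP)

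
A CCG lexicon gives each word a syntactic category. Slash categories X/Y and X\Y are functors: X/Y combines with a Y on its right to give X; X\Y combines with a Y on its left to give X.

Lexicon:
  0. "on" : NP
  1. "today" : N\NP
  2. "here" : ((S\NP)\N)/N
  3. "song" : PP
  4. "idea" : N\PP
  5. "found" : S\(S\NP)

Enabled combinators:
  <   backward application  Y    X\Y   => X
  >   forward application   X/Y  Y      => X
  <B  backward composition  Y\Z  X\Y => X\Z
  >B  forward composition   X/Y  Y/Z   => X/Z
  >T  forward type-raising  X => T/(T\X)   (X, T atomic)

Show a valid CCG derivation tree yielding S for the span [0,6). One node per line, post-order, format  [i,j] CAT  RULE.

[0,1] NP  lex  "on"
[0,1] N/(N\NP)  >T
[1,2] N\NP  lex  "today"
[0,2] N  >  k=1
[2,3] ((S\NP)\N)/N  lex  "here"
[3,4] PP  lex  "song"
[3,4] N/(N\PP)  >T
[4,5] N\PP  lex  "idea"
[3,5] N  >  k=4
[2,5] (S\NP)\N  >  k=3
[0,5] S\NP  <  k=2
[5,6] S\(S\NP)  lex  "found"
[0,6] S  <  k=5

[0,6] S   <
  [0,5] S\NP   <
    [0,2] N   >
      [0,1] N/(N\NP)   >T
        [0,1] "on" : NP
      [1,2] "today" : N\NP
    [2,5] (S\NP)\N   >
      [2,3] "here" : ((S\NP)\N)/N
      [3,5] N   >
        [3,4] N/(N\PP)   >T
          [3,4] "song" : PP
        [4,5] "idea" : N\PP
  [5,6] "found" : S\(S\NP)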